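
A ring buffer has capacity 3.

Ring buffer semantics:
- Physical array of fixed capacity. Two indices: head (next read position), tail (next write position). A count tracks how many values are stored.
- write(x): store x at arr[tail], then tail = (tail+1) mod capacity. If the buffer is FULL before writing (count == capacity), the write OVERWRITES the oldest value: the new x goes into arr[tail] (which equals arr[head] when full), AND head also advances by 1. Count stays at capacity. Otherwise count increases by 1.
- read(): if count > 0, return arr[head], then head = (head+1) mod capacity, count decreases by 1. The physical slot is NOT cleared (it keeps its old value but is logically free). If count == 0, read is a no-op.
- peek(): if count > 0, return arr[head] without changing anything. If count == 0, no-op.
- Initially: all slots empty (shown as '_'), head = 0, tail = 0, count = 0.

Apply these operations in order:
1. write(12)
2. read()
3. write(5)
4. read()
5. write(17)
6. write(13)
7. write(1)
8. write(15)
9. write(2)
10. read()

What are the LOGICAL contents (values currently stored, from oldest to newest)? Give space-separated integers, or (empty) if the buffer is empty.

After op 1 (write(12)): arr=[12 _ _] head=0 tail=1 count=1
After op 2 (read()): arr=[12 _ _] head=1 tail=1 count=0
After op 3 (write(5)): arr=[12 5 _] head=1 tail=2 count=1
After op 4 (read()): arr=[12 5 _] head=2 tail=2 count=0
After op 5 (write(17)): arr=[12 5 17] head=2 tail=0 count=1
After op 6 (write(13)): arr=[13 5 17] head=2 tail=1 count=2
After op 7 (write(1)): arr=[13 1 17] head=2 tail=2 count=3
After op 8 (write(15)): arr=[13 1 15] head=0 tail=0 count=3
After op 9 (write(2)): arr=[2 1 15] head=1 tail=1 count=3
After op 10 (read()): arr=[2 1 15] head=2 tail=1 count=2

Answer: 15 2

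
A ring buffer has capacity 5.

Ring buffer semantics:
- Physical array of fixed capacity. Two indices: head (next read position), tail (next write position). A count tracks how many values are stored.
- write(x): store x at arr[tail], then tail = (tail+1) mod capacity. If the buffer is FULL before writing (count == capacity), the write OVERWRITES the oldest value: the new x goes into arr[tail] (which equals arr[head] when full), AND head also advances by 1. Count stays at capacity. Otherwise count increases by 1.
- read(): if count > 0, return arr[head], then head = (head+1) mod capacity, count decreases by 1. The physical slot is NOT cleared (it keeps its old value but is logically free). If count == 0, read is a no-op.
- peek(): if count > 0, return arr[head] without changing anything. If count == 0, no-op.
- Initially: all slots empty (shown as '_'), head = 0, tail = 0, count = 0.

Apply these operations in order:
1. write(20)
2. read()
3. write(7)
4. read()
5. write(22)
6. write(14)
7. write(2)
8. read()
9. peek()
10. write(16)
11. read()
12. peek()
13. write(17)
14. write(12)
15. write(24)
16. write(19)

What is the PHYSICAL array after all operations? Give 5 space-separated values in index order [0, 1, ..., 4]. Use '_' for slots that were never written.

Answer: 16 17 12 24 19

Derivation:
After op 1 (write(20)): arr=[20 _ _ _ _] head=0 tail=1 count=1
After op 2 (read()): arr=[20 _ _ _ _] head=1 tail=1 count=0
After op 3 (write(7)): arr=[20 7 _ _ _] head=1 tail=2 count=1
After op 4 (read()): arr=[20 7 _ _ _] head=2 tail=2 count=0
After op 5 (write(22)): arr=[20 7 22 _ _] head=2 tail=3 count=1
After op 6 (write(14)): arr=[20 7 22 14 _] head=2 tail=4 count=2
After op 7 (write(2)): arr=[20 7 22 14 2] head=2 tail=0 count=3
After op 8 (read()): arr=[20 7 22 14 2] head=3 tail=0 count=2
After op 9 (peek()): arr=[20 7 22 14 2] head=3 tail=0 count=2
After op 10 (write(16)): arr=[16 7 22 14 2] head=3 tail=1 count=3
After op 11 (read()): arr=[16 7 22 14 2] head=4 tail=1 count=2
After op 12 (peek()): arr=[16 7 22 14 2] head=4 tail=1 count=2
After op 13 (write(17)): arr=[16 17 22 14 2] head=4 tail=2 count=3
After op 14 (write(12)): arr=[16 17 12 14 2] head=4 tail=3 count=4
After op 15 (write(24)): arr=[16 17 12 24 2] head=4 tail=4 count=5
After op 16 (write(19)): arr=[16 17 12 24 19] head=0 tail=0 count=5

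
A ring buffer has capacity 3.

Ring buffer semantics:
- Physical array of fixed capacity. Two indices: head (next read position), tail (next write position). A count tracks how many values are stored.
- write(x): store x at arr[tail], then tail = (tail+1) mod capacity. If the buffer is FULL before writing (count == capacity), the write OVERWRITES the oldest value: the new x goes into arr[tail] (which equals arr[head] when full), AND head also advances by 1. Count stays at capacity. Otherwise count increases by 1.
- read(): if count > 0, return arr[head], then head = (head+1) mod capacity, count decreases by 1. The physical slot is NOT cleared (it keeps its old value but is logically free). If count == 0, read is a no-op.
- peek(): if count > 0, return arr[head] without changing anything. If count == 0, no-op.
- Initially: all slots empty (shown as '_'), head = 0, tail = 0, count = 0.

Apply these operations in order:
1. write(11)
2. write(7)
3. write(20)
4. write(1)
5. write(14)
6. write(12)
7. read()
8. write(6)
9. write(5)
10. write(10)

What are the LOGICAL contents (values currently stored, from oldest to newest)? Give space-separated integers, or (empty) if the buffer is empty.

After op 1 (write(11)): arr=[11 _ _] head=0 tail=1 count=1
After op 2 (write(7)): arr=[11 7 _] head=0 tail=2 count=2
After op 3 (write(20)): arr=[11 7 20] head=0 tail=0 count=3
After op 4 (write(1)): arr=[1 7 20] head=1 tail=1 count=3
After op 5 (write(14)): arr=[1 14 20] head=2 tail=2 count=3
After op 6 (write(12)): arr=[1 14 12] head=0 tail=0 count=3
After op 7 (read()): arr=[1 14 12] head=1 tail=0 count=2
After op 8 (write(6)): arr=[6 14 12] head=1 tail=1 count=3
After op 9 (write(5)): arr=[6 5 12] head=2 tail=2 count=3
After op 10 (write(10)): arr=[6 5 10] head=0 tail=0 count=3

Answer: 6 5 10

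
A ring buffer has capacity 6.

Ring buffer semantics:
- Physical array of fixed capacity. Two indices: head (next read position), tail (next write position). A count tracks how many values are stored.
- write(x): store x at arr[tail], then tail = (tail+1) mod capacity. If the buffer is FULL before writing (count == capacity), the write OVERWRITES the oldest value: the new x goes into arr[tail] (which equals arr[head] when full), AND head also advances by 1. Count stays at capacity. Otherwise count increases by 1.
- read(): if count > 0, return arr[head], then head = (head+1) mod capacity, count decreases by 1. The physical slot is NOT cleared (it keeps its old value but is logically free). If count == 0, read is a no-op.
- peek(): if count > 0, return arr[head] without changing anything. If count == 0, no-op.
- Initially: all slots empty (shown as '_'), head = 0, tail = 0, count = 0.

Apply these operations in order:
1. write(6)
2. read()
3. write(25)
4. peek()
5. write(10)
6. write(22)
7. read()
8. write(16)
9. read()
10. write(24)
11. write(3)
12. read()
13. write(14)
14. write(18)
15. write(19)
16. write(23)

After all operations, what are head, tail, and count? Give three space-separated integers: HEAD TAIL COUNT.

Answer: 5 5 6

Derivation:
After op 1 (write(6)): arr=[6 _ _ _ _ _] head=0 tail=1 count=1
After op 2 (read()): arr=[6 _ _ _ _ _] head=1 tail=1 count=0
After op 3 (write(25)): arr=[6 25 _ _ _ _] head=1 tail=2 count=1
After op 4 (peek()): arr=[6 25 _ _ _ _] head=1 tail=2 count=1
After op 5 (write(10)): arr=[6 25 10 _ _ _] head=1 tail=3 count=2
After op 6 (write(22)): arr=[6 25 10 22 _ _] head=1 tail=4 count=3
After op 7 (read()): arr=[6 25 10 22 _ _] head=2 tail=4 count=2
After op 8 (write(16)): arr=[6 25 10 22 16 _] head=2 tail=5 count=3
After op 9 (read()): arr=[6 25 10 22 16 _] head=3 tail=5 count=2
After op 10 (write(24)): arr=[6 25 10 22 16 24] head=3 tail=0 count=3
After op 11 (write(3)): arr=[3 25 10 22 16 24] head=3 tail=1 count=4
After op 12 (read()): arr=[3 25 10 22 16 24] head=4 tail=1 count=3
After op 13 (write(14)): arr=[3 14 10 22 16 24] head=4 tail=2 count=4
After op 14 (write(18)): arr=[3 14 18 22 16 24] head=4 tail=3 count=5
After op 15 (write(19)): arr=[3 14 18 19 16 24] head=4 tail=4 count=6
After op 16 (write(23)): arr=[3 14 18 19 23 24] head=5 tail=5 count=6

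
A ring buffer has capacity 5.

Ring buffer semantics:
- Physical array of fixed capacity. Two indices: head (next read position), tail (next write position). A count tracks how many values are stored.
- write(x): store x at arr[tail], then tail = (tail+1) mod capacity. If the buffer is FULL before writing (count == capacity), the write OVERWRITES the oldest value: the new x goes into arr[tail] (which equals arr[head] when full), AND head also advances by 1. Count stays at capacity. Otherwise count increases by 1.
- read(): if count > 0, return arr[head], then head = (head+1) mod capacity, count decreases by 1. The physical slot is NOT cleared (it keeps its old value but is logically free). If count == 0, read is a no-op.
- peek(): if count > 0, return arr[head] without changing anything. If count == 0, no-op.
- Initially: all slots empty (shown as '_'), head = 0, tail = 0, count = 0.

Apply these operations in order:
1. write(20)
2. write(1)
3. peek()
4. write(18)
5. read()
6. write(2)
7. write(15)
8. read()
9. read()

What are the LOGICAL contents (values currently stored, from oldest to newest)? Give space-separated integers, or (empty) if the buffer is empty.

After op 1 (write(20)): arr=[20 _ _ _ _] head=0 tail=1 count=1
After op 2 (write(1)): arr=[20 1 _ _ _] head=0 tail=2 count=2
After op 3 (peek()): arr=[20 1 _ _ _] head=0 tail=2 count=2
After op 4 (write(18)): arr=[20 1 18 _ _] head=0 tail=3 count=3
After op 5 (read()): arr=[20 1 18 _ _] head=1 tail=3 count=2
After op 6 (write(2)): arr=[20 1 18 2 _] head=1 tail=4 count=3
After op 7 (write(15)): arr=[20 1 18 2 15] head=1 tail=0 count=4
After op 8 (read()): arr=[20 1 18 2 15] head=2 tail=0 count=3
After op 9 (read()): arr=[20 1 18 2 15] head=3 tail=0 count=2

Answer: 2 15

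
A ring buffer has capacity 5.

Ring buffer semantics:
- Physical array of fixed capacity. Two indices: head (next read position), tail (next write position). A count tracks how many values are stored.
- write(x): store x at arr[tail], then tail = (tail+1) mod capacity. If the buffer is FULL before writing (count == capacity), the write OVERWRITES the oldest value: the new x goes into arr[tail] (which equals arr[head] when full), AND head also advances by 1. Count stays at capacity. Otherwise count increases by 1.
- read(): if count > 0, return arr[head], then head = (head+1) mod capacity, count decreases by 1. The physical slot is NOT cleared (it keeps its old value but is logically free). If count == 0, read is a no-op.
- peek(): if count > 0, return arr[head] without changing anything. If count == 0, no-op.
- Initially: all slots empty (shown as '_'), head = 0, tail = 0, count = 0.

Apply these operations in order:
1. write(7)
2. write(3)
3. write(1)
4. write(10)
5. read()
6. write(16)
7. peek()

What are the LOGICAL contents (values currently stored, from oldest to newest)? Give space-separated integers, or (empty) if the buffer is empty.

After op 1 (write(7)): arr=[7 _ _ _ _] head=0 tail=1 count=1
After op 2 (write(3)): arr=[7 3 _ _ _] head=0 tail=2 count=2
After op 3 (write(1)): arr=[7 3 1 _ _] head=0 tail=3 count=3
After op 4 (write(10)): arr=[7 3 1 10 _] head=0 tail=4 count=4
After op 5 (read()): arr=[7 3 1 10 _] head=1 tail=4 count=3
After op 6 (write(16)): arr=[7 3 1 10 16] head=1 tail=0 count=4
After op 7 (peek()): arr=[7 3 1 10 16] head=1 tail=0 count=4

Answer: 3 1 10 16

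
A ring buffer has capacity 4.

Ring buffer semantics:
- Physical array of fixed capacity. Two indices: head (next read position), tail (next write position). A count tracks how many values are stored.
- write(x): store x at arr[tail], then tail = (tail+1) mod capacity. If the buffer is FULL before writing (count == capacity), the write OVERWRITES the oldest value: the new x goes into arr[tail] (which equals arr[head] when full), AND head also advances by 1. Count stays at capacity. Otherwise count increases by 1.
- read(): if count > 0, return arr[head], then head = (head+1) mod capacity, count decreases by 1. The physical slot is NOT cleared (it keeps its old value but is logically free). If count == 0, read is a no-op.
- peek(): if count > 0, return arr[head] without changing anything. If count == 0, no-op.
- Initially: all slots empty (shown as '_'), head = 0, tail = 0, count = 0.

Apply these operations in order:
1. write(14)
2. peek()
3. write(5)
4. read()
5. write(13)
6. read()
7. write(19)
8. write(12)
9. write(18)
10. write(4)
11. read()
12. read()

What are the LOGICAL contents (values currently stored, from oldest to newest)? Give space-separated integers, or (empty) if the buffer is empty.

After op 1 (write(14)): arr=[14 _ _ _] head=0 tail=1 count=1
After op 2 (peek()): arr=[14 _ _ _] head=0 tail=1 count=1
After op 3 (write(5)): arr=[14 5 _ _] head=0 tail=2 count=2
After op 4 (read()): arr=[14 5 _ _] head=1 tail=2 count=1
After op 5 (write(13)): arr=[14 5 13 _] head=1 tail=3 count=2
After op 6 (read()): arr=[14 5 13 _] head=2 tail=3 count=1
After op 7 (write(19)): arr=[14 5 13 19] head=2 tail=0 count=2
After op 8 (write(12)): arr=[12 5 13 19] head=2 tail=1 count=3
After op 9 (write(18)): arr=[12 18 13 19] head=2 tail=2 count=4
After op 10 (write(4)): arr=[12 18 4 19] head=3 tail=3 count=4
After op 11 (read()): arr=[12 18 4 19] head=0 tail=3 count=3
After op 12 (read()): arr=[12 18 4 19] head=1 tail=3 count=2

Answer: 18 4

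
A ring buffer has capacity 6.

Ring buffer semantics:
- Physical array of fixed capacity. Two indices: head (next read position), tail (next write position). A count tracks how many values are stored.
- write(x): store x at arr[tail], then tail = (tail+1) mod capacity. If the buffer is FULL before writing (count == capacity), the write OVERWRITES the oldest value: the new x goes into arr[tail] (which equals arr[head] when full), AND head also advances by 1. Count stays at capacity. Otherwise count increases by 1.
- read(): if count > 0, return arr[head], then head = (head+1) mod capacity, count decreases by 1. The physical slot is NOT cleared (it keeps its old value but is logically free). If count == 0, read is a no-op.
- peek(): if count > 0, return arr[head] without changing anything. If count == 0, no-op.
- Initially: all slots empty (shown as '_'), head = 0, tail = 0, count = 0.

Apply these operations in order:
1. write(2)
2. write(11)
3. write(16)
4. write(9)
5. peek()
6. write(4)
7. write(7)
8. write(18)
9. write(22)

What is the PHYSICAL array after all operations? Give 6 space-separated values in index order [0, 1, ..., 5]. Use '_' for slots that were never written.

Answer: 18 22 16 9 4 7

Derivation:
After op 1 (write(2)): arr=[2 _ _ _ _ _] head=0 tail=1 count=1
After op 2 (write(11)): arr=[2 11 _ _ _ _] head=0 tail=2 count=2
After op 3 (write(16)): arr=[2 11 16 _ _ _] head=0 tail=3 count=3
After op 4 (write(9)): arr=[2 11 16 9 _ _] head=0 tail=4 count=4
After op 5 (peek()): arr=[2 11 16 9 _ _] head=0 tail=4 count=4
After op 6 (write(4)): arr=[2 11 16 9 4 _] head=0 tail=5 count=5
After op 7 (write(7)): arr=[2 11 16 9 4 7] head=0 tail=0 count=6
After op 8 (write(18)): arr=[18 11 16 9 4 7] head=1 tail=1 count=6
After op 9 (write(22)): arr=[18 22 16 9 4 7] head=2 tail=2 count=6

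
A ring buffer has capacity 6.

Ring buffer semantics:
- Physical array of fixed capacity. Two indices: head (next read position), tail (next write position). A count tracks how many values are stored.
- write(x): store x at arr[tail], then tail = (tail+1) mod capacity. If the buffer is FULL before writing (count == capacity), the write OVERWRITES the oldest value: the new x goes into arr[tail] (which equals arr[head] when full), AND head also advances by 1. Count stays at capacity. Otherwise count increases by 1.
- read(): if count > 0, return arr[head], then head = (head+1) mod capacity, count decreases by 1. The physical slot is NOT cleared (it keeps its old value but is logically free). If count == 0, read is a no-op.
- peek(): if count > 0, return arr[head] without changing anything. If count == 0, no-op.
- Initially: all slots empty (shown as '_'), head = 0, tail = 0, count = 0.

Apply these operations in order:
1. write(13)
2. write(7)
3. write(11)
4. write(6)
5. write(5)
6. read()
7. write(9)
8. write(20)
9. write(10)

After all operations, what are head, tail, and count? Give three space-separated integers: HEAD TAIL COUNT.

Answer: 2 2 6

Derivation:
After op 1 (write(13)): arr=[13 _ _ _ _ _] head=0 tail=1 count=1
After op 2 (write(7)): arr=[13 7 _ _ _ _] head=0 tail=2 count=2
After op 3 (write(11)): arr=[13 7 11 _ _ _] head=0 tail=3 count=3
After op 4 (write(6)): arr=[13 7 11 6 _ _] head=0 tail=4 count=4
After op 5 (write(5)): arr=[13 7 11 6 5 _] head=0 tail=5 count=5
After op 6 (read()): arr=[13 7 11 6 5 _] head=1 tail=5 count=4
After op 7 (write(9)): arr=[13 7 11 6 5 9] head=1 tail=0 count=5
After op 8 (write(20)): arr=[20 7 11 6 5 9] head=1 tail=1 count=6
After op 9 (write(10)): arr=[20 10 11 6 5 9] head=2 tail=2 count=6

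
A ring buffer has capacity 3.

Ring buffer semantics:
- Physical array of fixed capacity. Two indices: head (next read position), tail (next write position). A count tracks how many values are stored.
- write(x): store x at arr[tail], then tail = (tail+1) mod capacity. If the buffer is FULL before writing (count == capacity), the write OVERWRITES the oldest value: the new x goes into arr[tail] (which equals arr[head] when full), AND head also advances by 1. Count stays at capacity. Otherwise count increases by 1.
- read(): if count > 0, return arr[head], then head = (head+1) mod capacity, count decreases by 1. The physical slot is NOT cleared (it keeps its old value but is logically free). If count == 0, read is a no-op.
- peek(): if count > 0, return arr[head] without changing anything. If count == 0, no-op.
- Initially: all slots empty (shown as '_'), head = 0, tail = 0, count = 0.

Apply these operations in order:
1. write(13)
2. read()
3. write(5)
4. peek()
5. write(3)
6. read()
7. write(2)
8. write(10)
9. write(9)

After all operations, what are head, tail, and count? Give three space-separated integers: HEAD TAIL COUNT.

Answer: 0 0 3

Derivation:
After op 1 (write(13)): arr=[13 _ _] head=0 tail=1 count=1
After op 2 (read()): arr=[13 _ _] head=1 tail=1 count=0
After op 3 (write(5)): arr=[13 5 _] head=1 tail=2 count=1
After op 4 (peek()): arr=[13 5 _] head=1 tail=2 count=1
After op 5 (write(3)): arr=[13 5 3] head=1 tail=0 count=2
After op 6 (read()): arr=[13 5 3] head=2 tail=0 count=1
After op 7 (write(2)): arr=[2 5 3] head=2 tail=1 count=2
After op 8 (write(10)): arr=[2 10 3] head=2 tail=2 count=3
After op 9 (write(9)): arr=[2 10 9] head=0 tail=0 count=3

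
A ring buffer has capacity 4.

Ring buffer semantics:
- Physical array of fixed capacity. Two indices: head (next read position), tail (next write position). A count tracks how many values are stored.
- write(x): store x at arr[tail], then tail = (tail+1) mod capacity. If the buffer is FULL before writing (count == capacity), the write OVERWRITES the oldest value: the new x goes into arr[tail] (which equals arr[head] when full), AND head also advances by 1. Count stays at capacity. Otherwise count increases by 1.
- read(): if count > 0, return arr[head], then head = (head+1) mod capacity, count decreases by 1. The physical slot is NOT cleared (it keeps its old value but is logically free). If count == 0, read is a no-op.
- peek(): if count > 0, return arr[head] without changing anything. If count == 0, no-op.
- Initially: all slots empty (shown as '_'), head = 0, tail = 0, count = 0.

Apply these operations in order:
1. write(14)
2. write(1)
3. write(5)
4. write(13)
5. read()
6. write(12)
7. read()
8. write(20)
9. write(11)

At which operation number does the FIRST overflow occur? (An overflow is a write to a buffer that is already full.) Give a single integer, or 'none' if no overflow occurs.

Answer: 9

Derivation:
After op 1 (write(14)): arr=[14 _ _ _] head=0 tail=1 count=1
After op 2 (write(1)): arr=[14 1 _ _] head=0 tail=2 count=2
After op 3 (write(5)): arr=[14 1 5 _] head=0 tail=3 count=3
After op 4 (write(13)): arr=[14 1 5 13] head=0 tail=0 count=4
After op 5 (read()): arr=[14 1 5 13] head=1 tail=0 count=3
After op 6 (write(12)): arr=[12 1 5 13] head=1 tail=1 count=4
After op 7 (read()): arr=[12 1 5 13] head=2 tail=1 count=3
After op 8 (write(20)): arr=[12 20 5 13] head=2 tail=2 count=4
After op 9 (write(11)): arr=[12 20 11 13] head=3 tail=3 count=4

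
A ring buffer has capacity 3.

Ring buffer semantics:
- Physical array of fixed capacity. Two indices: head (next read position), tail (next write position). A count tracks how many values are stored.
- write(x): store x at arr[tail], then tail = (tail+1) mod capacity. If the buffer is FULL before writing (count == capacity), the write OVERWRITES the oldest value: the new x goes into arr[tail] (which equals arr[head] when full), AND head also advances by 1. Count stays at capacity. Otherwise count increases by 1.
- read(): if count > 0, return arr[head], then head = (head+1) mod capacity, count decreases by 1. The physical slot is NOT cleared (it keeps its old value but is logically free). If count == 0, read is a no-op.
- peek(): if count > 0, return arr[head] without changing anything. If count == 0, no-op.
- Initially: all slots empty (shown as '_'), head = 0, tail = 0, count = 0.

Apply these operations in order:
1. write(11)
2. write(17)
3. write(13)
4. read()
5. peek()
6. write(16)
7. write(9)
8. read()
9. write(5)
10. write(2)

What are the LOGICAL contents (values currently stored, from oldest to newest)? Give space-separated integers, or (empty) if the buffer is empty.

Answer: 9 5 2

Derivation:
After op 1 (write(11)): arr=[11 _ _] head=0 tail=1 count=1
After op 2 (write(17)): arr=[11 17 _] head=0 tail=2 count=2
After op 3 (write(13)): arr=[11 17 13] head=0 tail=0 count=3
After op 4 (read()): arr=[11 17 13] head=1 tail=0 count=2
After op 5 (peek()): arr=[11 17 13] head=1 tail=0 count=2
After op 6 (write(16)): arr=[16 17 13] head=1 tail=1 count=3
After op 7 (write(9)): arr=[16 9 13] head=2 tail=2 count=3
After op 8 (read()): arr=[16 9 13] head=0 tail=2 count=2
After op 9 (write(5)): arr=[16 9 5] head=0 tail=0 count=3
After op 10 (write(2)): arr=[2 9 5] head=1 tail=1 count=3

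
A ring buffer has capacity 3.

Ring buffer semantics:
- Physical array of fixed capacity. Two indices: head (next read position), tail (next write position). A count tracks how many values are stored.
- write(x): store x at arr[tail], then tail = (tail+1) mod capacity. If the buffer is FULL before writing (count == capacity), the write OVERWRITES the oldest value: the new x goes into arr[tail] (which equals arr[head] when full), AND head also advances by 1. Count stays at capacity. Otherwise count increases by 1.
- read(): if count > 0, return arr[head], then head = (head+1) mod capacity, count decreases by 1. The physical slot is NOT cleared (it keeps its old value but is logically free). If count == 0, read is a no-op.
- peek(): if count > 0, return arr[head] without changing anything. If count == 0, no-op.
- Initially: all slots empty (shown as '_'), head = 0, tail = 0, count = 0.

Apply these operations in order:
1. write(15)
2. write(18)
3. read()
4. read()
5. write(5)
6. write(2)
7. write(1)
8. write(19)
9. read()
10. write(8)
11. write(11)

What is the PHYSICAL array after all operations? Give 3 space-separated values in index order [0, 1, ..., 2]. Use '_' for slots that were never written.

Answer: 8 11 19

Derivation:
After op 1 (write(15)): arr=[15 _ _] head=0 tail=1 count=1
After op 2 (write(18)): arr=[15 18 _] head=0 tail=2 count=2
After op 3 (read()): arr=[15 18 _] head=1 tail=2 count=1
After op 4 (read()): arr=[15 18 _] head=2 tail=2 count=0
After op 5 (write(5)): arr=[15 18 5] head=2 tail=0 count=1
After op 6 (write(2)): arr=[2 18 5] head=2 tail=1 count=2
After op 7 (write(1)): arr=[2 1 5] head=2 tail=2 count=3
After op 8 (write(19)): arr=[2 1 19] head=0 tail=0 count=3
After op 9 (read()): arr=[2 1 19] head=1 tail=0 count=2
After op 10 (write(8)): arr=[8 1 19] head=1 tail=1 count=3
After op 11 (write(11)): arr=[8 11 19] head=2 tail=2 count=3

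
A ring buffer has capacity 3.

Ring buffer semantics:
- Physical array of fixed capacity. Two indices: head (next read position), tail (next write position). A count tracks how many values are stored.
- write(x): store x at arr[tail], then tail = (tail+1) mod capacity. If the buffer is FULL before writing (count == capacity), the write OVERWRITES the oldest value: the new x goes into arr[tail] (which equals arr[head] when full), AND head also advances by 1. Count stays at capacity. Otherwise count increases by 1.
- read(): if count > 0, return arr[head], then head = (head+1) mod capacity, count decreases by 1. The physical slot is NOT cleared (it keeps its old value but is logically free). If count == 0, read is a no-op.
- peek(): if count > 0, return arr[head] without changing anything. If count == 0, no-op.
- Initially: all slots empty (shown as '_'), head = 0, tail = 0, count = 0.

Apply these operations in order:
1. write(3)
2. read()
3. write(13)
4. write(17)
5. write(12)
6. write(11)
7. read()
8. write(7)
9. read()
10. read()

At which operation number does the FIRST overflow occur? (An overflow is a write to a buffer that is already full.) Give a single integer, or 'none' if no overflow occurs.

After op 1 (write(3)): arr=[3 _ _] head=0 tail=1 count=1
After op 2 (read()): arr=[3 _ _] head=1 tail=1 count=0
After op 3 (write(13)): arr=[3 13 _] head=1 tail=2 count=1
After op 4 (write(17)): arr=[3 13 17] head=1 tail=0 count=2
After op 5 (write(12)): arr=[12 13 17] head=1 tail=1 count=3
After op 6 (write(11)): arr=[12 11 17] head=2 tail=2 count=3
After op 7 (read()): arr=[12 11 17] head=0 tail=2 count=2
After op 8 (write(7)): arr=[12 11 7] head=0 tail=0 count=3
After op 9 (read()): arr=[12 11 7] head=1 tail=0 count=2
After op 10 (read()): arr=[12 11 7] head=2 tail=0 count=1

Answer: 6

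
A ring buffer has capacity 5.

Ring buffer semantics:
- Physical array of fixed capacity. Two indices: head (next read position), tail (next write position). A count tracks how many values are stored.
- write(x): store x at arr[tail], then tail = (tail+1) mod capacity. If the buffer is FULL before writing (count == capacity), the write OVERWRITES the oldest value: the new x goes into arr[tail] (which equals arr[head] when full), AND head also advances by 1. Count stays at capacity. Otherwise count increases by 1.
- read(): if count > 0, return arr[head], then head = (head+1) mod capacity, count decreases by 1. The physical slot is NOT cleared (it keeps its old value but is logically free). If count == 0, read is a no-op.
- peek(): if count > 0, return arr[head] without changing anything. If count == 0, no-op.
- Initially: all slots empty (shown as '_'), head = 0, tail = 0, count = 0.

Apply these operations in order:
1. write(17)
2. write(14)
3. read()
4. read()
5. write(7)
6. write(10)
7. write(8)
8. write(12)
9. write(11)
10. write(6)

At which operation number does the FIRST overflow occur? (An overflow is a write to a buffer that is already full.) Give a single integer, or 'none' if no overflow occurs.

After op 1 (write(17)): arr=[17 _ _ _ _] head=0 tail=1 count=1
After op 2 (write(14)): arr=[17 14 _ _ _] head=0 tail=2 count=2
After op 3 (read()): arr=[17 14 _ _ _] head=1 tail=2 count=1
After op 4 (read()): arr=[17 14 _ _ _] head=2 tail=2 count=0
After op 5 (write(7)): arr=[17 14 7 _ _] head=2 tail=3 count=1
After op 6 (write(10)): arr=[17 14 7 10 _] head=2 tail=4 count=2
After op 7 (write(8)): arr=[17 14 7 10 8] head=2 tail=0 count=3
After op 8 (write(12)): arr=[12 14 7 10 8] head=2 tail=1 count=4
After op 9 (write(11)): arr=[12 11 7 10 8] head=2 tail=2 count=5
After op 10 (write(6)): arr=[12 11 6 10 8] head=3 tail=3 count=5

Answer: 10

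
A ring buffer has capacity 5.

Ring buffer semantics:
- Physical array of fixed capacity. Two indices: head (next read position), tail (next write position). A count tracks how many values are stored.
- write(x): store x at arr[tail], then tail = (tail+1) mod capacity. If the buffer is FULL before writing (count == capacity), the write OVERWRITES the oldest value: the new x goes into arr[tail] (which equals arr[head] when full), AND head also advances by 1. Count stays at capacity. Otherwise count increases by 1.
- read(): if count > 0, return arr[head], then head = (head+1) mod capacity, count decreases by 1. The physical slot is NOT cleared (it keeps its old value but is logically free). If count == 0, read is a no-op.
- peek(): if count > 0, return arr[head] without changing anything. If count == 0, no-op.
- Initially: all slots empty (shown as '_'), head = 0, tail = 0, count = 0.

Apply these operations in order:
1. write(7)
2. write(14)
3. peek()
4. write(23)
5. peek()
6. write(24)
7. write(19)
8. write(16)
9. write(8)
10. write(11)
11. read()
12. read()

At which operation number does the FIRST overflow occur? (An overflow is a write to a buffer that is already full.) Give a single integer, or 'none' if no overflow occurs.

Answer: 8

Derivation:
After op 1 (write(7)): arr=[7 _ _ _ _] head=0 tail=1 count=1
After op 2 (write(14)): arr=[7 14 _ _ _] head=0 tail=2 count=2
After op 3 (peek()): arr=[7 14 _ _ _] head=0 tail=2 count=2
After op 4 (write(23)): arr=[7 14 23 _ _] head=0 tail=3 count=3
After op 5 (peek()): arr=[7 14 23 _ _] head=0 tail=3 count=3
After op 6 (write(24)): arr=[7 14 23 24 _] head=0 tail=4 count=4
After op 7 (write(19)): arr=[7 14 23 24 19] head=0 tail=0 count=5
After op 8 (write(16)): arr=[16 14 23 24 19] head=1 tail=1 count=5
After op 9 (write(8)): arr=[16 8 23 24 19] head=2 tail=2 count=5
After op 10 (write(11)): arr=[16 8 11 24 19] head=3 tail=3 count=5
After op 11 (read()): arr=[16 8 11 24 19] head=4 tail=3 count=4
After op 12 (read()): arr=[16 8 11 24 19] head=0 tail=3 count=3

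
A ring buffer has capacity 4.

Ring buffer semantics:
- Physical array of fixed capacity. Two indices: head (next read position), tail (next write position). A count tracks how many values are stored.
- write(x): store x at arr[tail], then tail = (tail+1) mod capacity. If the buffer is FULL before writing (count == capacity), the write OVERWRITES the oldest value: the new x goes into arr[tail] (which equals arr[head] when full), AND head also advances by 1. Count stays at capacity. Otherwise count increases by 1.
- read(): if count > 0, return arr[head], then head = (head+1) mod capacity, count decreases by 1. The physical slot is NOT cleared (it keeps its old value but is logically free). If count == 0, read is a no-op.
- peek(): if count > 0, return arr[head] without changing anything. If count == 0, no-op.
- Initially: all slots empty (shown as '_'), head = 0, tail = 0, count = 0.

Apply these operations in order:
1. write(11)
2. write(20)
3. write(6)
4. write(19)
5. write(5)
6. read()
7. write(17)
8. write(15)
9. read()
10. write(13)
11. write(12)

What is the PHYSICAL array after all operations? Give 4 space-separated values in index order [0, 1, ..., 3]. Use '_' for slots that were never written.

Answer: 12 17 15 13

Derivation:
After op 1 (write(11)): arr=[11 _ _ _] head=0 tail=1 count=1
After op 2 (write(20)): arr=[11 20 _ _] head=0 tail=2 count=2
After op 3 (write(6)): arr=[11 20 6 _] head=0 tail=3 count=3
After op 4 (write(19)): arr=[11 20 6 19] head=0 tail=0 count=4
After op 5 (write(5)): arr=[5 20 6 19] head=1 tail=1 count=4
After op 6 (read()): arr=[5 20 6 19] head=2 tail=1 count=3
After op 7 (write(17)): arr=[5 17 6 19] head=2 tail=2 count=4
After op 8 (write(15)): arr=[5 17 15 19] head=3 tail=3 count=4
After op 9 (read()): arr=[5 17 15 19] head=0 tail=3 count=3
After op 10 (write(13)): arr=[5 17 15 13] head=0 tail=0 count=4
After op 11 (write(12)): arr=[12 17 15 13] head=1 tail=1 count=4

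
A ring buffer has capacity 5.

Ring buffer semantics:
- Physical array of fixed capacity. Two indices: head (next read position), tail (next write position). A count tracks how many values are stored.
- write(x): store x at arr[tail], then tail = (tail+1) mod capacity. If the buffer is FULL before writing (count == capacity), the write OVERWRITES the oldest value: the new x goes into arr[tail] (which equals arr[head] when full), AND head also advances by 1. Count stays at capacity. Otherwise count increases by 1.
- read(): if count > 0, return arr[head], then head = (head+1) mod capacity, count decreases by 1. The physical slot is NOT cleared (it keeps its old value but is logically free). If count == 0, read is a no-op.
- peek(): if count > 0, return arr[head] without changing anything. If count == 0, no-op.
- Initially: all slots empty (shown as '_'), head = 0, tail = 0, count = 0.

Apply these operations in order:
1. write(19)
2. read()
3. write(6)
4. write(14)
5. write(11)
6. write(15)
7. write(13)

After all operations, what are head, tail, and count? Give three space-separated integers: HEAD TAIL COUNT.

Answer: 1 1 5

Derivation:
After op 1 (write(19)): arr=[19 _ _ _ _] head=0 tail=1 count=1
After op 2 (read()): arr=[19 _ _ _ _] head=1 tail=1 count=0
After op 3 (write(6)): arr=[19 6 _ _ _] head=1 tail=2 count=1
After op 4 (write(14)): arr=[19 6 14 _ _] head=1 tail=3 count=2
After op 5 (write(11)): arr=[19 6 14 11 _] head=1 tail=4 count=3
After op 6 (write(15)): arr=[19 6 14 11 15] head=1 tail=0 count=4
After op 7 (write(13)): arr=[13 6 14 11 15] head=1 tail=1 count=5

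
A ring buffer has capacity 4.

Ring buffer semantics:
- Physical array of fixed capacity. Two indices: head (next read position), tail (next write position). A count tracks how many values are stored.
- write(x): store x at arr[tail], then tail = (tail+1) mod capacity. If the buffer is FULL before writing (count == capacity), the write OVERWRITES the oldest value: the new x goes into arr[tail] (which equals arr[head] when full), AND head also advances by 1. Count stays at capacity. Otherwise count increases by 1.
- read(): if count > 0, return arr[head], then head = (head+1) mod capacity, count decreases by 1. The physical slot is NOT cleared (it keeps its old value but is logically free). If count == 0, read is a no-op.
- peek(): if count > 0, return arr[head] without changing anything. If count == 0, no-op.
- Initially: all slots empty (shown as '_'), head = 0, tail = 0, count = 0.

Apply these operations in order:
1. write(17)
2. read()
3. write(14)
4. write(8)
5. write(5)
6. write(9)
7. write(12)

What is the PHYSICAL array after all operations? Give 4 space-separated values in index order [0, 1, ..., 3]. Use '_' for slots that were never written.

After op 1 (write(17)): arr=[17 _ _ _] head=0 tail=1 count=1
After op 2 (read()): arr=[17 _ _ _] head=1 tail=1 count=0
After op 3 (write(14)): arr=[17 14 _ _] head=1 tail=2 count=1
After op 4 (write(8)): arr=[17 14 8 _] head=1 tail=3 count=2
After op 5 (write(5)): arr=[17 14 8 5] head=1 tail=0 count=3
After op 6 (write(9)): arr=[9 14 8 5] head=1 tail=1 count=4
After op 7 (write(12)): arr=[9 12 8 5] head=2 tail=2 count=4

Answer: 9 12 8 5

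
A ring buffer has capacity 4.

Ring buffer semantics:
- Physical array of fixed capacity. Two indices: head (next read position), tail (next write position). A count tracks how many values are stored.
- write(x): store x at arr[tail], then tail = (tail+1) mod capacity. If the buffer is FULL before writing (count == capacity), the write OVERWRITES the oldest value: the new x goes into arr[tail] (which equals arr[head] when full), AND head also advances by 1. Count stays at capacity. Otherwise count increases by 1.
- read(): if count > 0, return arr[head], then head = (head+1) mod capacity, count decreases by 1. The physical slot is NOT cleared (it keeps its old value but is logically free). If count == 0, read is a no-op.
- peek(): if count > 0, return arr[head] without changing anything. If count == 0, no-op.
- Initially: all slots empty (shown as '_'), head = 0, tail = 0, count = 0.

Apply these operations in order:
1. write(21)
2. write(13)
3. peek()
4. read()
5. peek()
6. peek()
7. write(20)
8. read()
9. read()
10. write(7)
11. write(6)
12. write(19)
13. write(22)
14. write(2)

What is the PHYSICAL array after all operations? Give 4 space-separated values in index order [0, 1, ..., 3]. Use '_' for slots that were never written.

After op 1 (write(21)): arr=[21 _ _ _] head=0 tail=1 count=1
After op 2 (write(13)): arr=[21 13 _ _] head=0 tail=2 count=2
After op 3 (peek()): arr=[21 13 _ _] head=0 tail=2 count=2
After op 4 (read()): arr=[21 13 _ _] head=1 tail=2 count=1
After op 5 (peek()): arr=[21 13 _ _] head=1 tail=2 count=1
After op 6 (peek()): arr=[21 13 _ _] head=1 tail=2 count=1
After op 7 (write(20)): arr=[21 13 20 _] head=1 tail=3 count=2
After op 8 (read()): arr=[21 13 20 _] head=2 tail=3 count=1
After op 9 (read()): arr=[21 13 20 _] head=3 tail=3 count=0
After op 10 (write(7)): arr=[21 13 20 7] head=3 tail=0 count=1
After op 11 (write(6)): arr=[6 13 20 7] head=3 tail=1 count=2
After op 12 (write(19)): arr=[6 19 20 7] head=3 tail=2 count=3
After op 13 (write(22)): arr=[6 19 22 7] head=3 tail=3 count=4
After op 14 (write(2)): arr=[6 19 22 2] head=0 tail=0 count=4

Answer: 6 19 22 2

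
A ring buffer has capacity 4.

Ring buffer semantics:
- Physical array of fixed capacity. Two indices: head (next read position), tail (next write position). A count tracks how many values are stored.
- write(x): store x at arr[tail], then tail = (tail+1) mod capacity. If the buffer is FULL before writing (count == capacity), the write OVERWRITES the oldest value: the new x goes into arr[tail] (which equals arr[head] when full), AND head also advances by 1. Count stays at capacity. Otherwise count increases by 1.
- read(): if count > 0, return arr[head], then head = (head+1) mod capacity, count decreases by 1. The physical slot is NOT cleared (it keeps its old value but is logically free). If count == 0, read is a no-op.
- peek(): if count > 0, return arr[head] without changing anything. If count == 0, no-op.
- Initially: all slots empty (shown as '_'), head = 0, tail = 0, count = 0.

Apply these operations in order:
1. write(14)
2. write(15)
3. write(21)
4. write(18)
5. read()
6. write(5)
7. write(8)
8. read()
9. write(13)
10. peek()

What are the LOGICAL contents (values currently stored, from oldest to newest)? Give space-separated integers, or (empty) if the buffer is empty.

Answer: 18 5 8 13

Derivation:
After op 1 (write(14)): arr=[14 _ _ _] head=0 tail=1 count=1
After op 2 (write(15)): arr=[14 15 _ _] head=0 tail=2 count=2
After op 3 (write(21)): arr=[14 15 21 _] head=0 tail=3 count=3
After op 4 (write(18)): arr=[14 15 21 18] head=0 tail=0 count=4
After op 5 (read()): arr=[14 15 21 18] head=1 tail=0 count=3
After op 6 (write(5)): arr=[5 15 21 18] head=1 tail=1 count=4
After op 7 (write(8)): arr=[5 8 21 18] head=2 tail=2 count=4
After op 8 (read()): arr=[5 8 21 18] head=3 tail=2 count=3
After op 9 (write(13)): arr=[5 8 13 18] head=3 tail=3 count=4
After op 10 (peek()): arr=[5 8 13 18] head=3 tail=3 count=4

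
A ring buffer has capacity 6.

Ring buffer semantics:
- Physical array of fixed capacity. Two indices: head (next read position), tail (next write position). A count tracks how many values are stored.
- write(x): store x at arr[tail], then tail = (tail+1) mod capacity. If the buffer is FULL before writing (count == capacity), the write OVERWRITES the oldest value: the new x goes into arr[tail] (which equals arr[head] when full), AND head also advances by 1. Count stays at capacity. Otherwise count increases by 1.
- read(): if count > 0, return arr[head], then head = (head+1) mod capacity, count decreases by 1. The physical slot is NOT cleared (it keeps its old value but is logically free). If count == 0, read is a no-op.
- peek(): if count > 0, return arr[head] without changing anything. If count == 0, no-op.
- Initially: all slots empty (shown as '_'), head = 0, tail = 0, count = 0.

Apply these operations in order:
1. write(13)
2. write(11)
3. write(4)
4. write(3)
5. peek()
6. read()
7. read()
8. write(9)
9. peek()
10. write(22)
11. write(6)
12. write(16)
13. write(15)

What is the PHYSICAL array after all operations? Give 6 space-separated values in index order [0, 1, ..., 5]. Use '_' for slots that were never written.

Answer: 6 16 15 3 9 22

Derivation:
After op 1 (write(13)): arr=[13 _ _ _ _ _] head=0 tail=1 count=1
After op 2 (write(11)): arr=[13 11 _ _ _ _] head=0 tail=2 count=2
After op 3 (write(4)): arr=[13 11 4 _ _ _] head=0 tail=3 count=3
After op 4 (write(3)): arr=[13 11 4 3 _ _] head=0 tail=4 count=4
After op 5 (peek()): arr=[13 11 4 3 _ _] head=0 tail=4 count=4
After op 6 (read()): arr=[13 11 4 3 _ _] head=1 tail=4 count=3
After op 7 (read()): arr=[13 11 4 3 _ _] head=2 tail=4 count=2
After op 8 (write(9)): arr=[13 11 4 3 9 _] head=2 tail=5 count=3
After op 9 (peek()): arr=[13 11 4 3 9 _] head=2 tail=5 count=3
After op 10 (write(22)): arr=[13 11 4 3 9 22] head=2 tail=0 count=4
After op 11 (write(6)): arr=[6 11 4 3 9 22] head=2 tail=1 count=5
After op 12 (write(16)): arr=[6 16 4 3 9 22] head=2 tail=2 count=6
After op 13 (write(15)): arr=[6 16 15 3 9 22] head=3 tail=3 count=6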